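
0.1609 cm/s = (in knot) 0.003128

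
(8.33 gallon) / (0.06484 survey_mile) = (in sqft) 0.003253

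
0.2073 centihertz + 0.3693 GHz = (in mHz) 3.693e+11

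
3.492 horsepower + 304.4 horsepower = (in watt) 2.296e+05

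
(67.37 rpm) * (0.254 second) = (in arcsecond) 3.696e+05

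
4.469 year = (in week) 233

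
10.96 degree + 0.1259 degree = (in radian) 0.1935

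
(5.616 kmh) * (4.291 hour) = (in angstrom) 2.41e+14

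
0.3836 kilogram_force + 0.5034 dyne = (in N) 3.762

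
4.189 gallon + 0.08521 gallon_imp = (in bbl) 0.1022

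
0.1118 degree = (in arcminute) 6.708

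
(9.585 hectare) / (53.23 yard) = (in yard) 2154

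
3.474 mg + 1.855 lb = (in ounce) 29.68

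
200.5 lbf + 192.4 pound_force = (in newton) 1748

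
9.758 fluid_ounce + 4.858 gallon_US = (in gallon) 4.934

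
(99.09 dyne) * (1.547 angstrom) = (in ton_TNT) 3.664e-23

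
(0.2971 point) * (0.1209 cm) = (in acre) 3.131e-11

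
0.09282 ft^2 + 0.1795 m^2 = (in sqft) 2.025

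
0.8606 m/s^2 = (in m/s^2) 0.8606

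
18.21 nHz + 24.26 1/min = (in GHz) 4.043e-10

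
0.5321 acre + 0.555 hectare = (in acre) 1.904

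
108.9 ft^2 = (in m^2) 10.12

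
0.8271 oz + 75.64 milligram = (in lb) 0.05186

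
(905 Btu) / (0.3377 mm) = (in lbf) 6.356e+08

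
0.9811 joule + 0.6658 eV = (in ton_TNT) 2.345e-10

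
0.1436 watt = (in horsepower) 0.0001926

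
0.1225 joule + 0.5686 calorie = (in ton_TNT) 5.979e-10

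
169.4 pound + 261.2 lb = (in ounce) 6890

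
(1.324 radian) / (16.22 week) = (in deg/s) 7.733e-06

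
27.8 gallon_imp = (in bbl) 0.7949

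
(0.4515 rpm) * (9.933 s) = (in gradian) 29.9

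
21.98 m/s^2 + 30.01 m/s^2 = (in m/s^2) 51.99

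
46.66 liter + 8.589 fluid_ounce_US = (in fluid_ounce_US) 1586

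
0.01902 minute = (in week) 1.887e-06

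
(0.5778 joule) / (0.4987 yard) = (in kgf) 0.1292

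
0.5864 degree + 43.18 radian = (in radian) 43.19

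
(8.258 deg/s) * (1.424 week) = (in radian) 1.241e+05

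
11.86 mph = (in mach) 0.01557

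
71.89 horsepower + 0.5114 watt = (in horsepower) 71.89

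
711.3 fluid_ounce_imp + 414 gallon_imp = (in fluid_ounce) 6.432e+04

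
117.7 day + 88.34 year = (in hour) 7.767e+05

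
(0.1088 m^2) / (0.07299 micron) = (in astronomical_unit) 9.964e-06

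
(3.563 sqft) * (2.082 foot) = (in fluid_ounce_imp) 7393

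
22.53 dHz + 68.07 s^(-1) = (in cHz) 7032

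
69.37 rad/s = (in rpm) 662.4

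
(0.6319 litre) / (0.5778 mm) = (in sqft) 11.77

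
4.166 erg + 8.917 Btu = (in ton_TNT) 2.249e-06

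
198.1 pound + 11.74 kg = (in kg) 101.6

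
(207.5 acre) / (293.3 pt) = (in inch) 3.195e+08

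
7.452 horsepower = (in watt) 5557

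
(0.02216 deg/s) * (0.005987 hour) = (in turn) 0.001327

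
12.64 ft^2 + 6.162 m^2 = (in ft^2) 78.97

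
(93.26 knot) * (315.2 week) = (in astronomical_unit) 0.06114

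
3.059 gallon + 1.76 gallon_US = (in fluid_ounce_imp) 642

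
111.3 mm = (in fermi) 1.113e+14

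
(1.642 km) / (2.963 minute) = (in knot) 17.95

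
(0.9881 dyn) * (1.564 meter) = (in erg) 154.5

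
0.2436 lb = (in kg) 0.1105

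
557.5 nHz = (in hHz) 5.575e-09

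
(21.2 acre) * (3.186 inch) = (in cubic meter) 6943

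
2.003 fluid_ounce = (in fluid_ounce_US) 2.003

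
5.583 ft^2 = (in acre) 0.0001282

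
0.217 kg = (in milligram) 2.17e+05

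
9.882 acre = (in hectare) 3.999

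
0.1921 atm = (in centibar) 19.46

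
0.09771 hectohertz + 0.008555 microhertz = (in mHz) 9771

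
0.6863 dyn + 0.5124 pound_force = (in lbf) 0.5124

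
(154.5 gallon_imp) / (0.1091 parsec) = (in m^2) 2.086e-16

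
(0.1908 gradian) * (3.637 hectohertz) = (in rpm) 10.41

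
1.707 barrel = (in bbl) 1.707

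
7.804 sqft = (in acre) 0.0001792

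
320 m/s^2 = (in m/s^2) 320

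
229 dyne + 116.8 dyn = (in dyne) 345.8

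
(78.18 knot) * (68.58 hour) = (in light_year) 1.05e-09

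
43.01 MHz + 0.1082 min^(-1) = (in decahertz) 4.301e+06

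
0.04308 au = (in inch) 2.537e+11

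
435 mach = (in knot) 2.879e+05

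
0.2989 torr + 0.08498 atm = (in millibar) 86.5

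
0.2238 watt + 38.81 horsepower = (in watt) 2.894e+04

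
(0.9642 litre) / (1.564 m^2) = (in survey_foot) 0.002023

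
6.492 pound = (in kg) 2.945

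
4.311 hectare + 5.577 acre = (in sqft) 7.07e+05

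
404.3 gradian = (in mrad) 6351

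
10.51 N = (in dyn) 1.051e+06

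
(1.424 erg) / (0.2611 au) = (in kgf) 3.718e-19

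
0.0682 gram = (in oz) 0.002406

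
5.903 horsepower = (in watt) 4402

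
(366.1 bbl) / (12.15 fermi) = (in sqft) 5.157e+16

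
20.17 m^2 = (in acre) 0.004984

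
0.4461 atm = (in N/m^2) 4.52e+04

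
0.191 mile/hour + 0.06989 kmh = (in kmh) 0.3773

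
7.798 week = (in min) 7.86e+04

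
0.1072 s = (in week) 1.772e-07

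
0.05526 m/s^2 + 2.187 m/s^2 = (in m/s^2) 2.242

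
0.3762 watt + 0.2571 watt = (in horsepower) 0.0008493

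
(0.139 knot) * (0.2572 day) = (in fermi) 1.589e+18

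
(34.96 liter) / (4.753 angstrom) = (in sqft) 7.917e+08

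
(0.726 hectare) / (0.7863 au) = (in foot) 2.025e-07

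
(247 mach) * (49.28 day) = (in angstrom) 3.581e+21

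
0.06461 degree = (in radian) 0.001128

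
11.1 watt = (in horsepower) 0.01489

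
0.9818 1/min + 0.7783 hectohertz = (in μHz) 7.785e+07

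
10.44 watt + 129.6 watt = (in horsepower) 0.1878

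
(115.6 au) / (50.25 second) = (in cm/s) 3.441e+13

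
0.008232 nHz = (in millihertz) 8.232e-09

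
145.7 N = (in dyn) 1.457e+07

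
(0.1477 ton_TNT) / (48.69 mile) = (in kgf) 804.2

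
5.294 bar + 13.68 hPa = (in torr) 3981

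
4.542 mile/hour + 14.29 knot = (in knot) 18.24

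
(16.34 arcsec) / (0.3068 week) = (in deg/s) 2.446e-08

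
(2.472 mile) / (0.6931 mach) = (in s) 16.86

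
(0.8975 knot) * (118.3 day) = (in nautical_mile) 2548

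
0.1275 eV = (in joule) 2.043e-20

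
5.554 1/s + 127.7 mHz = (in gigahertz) 5.682e-09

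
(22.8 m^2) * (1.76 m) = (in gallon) 1.06e+04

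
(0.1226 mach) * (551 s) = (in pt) 6.52e+07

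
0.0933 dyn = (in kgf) 9.514e-08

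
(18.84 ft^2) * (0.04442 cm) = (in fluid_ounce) 26.29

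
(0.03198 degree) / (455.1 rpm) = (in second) 1.171e-05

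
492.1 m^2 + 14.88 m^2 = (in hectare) 0.0507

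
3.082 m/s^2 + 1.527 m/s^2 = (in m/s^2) 4.609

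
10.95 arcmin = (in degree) 0.1825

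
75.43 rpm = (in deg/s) 452.6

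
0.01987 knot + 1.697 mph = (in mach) 0.002258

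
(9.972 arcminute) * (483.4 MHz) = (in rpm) 1.339e+07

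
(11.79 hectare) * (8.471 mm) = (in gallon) 2.638e+05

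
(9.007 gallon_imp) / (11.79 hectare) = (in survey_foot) 1.139e-06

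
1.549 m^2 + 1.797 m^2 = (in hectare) 0.0003346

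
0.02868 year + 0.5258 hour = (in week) 1.499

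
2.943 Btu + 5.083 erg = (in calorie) 742.1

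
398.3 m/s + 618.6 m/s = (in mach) 2.986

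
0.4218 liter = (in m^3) 0.0004218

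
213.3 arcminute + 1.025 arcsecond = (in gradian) 3.95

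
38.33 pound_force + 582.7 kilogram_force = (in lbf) 1323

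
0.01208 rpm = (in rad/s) 0.001265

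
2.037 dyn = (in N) 2.037e-05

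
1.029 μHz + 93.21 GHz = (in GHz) 93.21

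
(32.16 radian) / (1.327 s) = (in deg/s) 1389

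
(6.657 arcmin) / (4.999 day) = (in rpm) 4.281e-08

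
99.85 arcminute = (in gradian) 1.849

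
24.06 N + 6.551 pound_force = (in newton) 53.2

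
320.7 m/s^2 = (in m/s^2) 320.7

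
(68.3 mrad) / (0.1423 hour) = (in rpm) 0.001273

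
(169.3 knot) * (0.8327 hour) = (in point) 7.401e+08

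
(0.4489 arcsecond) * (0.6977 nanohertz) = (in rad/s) 1.518e-15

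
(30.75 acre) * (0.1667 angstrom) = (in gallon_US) 0.000548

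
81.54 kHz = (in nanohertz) 8.154e+13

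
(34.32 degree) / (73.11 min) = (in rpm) 0.001304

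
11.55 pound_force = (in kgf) 5.239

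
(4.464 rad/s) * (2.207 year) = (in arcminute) 1.068e+12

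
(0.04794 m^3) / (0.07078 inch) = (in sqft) 287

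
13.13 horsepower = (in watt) 9791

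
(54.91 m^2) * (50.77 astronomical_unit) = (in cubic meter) 4.17e+14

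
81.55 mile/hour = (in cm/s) 3646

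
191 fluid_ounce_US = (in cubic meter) 0.005649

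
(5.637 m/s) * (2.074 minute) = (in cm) 7.015e+04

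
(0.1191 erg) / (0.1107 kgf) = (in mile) 6.817e-12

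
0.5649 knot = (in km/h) 1.046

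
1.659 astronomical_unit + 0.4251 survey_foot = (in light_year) 2.623e-05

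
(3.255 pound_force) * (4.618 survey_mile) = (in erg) 1.076e+12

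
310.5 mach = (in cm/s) 1.057e+07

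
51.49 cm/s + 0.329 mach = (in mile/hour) 251.7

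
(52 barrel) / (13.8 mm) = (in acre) 0.148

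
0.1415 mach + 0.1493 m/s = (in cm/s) 4833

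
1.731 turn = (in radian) 10.88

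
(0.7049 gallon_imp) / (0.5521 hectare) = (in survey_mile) 3.607e-10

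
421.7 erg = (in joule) 4.217e-05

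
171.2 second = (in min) 2.853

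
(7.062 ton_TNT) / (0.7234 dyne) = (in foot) 1.34e+16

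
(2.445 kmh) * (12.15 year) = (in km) 2.602e+05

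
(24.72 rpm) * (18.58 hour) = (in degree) 9.921e+06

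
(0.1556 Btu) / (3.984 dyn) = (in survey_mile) 2560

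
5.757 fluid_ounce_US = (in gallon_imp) 0.03745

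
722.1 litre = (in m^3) 0.7221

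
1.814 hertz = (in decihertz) 18.14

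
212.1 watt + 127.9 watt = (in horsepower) 0.4559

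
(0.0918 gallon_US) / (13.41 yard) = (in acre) 7.003e-09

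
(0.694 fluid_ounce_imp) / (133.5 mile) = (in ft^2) 9.879e-10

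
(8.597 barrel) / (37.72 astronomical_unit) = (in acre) 5.985e-17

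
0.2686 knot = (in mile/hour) 0.3091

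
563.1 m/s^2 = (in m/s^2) 563.1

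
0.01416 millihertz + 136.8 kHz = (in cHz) 1.368e+07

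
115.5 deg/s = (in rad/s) 2.016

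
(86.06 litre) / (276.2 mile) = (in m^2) 1.936e-07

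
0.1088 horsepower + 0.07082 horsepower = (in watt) 133.9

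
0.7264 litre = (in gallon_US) 0.1919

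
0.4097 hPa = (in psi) 0.005942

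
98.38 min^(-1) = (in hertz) 1.64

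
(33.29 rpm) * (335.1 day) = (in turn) 1.606e+07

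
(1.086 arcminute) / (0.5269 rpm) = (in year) 1.815e-10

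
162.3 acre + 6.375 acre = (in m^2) 6.826e+05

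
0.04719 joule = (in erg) 4.719e+05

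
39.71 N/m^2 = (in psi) 0.005759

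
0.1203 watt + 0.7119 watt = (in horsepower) 0.001116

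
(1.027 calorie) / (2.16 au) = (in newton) 1.33e-11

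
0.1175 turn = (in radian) 0.7383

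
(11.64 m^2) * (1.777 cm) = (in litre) 206.8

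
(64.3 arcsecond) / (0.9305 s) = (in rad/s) 0.000335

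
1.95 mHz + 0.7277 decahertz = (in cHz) 727.9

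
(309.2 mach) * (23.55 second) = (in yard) 2.712e+06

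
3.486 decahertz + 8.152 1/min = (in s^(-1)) 35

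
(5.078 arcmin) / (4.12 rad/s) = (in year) 1.137e-11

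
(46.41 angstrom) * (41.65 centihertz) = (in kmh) 6.959e-09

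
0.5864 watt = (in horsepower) 0.0007864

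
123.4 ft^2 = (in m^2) 11.46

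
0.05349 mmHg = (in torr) 0.05349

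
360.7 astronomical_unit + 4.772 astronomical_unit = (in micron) 5.467e+19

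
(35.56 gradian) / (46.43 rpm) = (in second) 0.1149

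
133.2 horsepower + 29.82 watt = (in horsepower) 133.2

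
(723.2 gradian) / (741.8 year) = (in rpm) 4.637e-09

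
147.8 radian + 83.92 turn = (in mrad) 6.751e+05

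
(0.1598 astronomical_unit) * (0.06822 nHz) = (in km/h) 5.871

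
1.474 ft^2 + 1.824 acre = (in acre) 1.824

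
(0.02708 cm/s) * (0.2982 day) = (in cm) 697.7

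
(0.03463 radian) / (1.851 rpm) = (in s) 0.1787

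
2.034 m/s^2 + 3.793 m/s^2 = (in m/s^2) 5.827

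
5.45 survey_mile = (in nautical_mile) 4.736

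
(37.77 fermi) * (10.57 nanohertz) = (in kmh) 1.437e-21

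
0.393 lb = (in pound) 0.393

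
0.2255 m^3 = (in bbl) 1.418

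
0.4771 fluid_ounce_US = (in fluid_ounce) 0.4771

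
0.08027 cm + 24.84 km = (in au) 1.66e-07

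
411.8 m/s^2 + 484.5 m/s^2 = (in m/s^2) 896.3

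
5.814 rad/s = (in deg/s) 333.1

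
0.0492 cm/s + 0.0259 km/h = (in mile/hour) 0.01719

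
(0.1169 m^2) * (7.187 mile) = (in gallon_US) 3.572e+05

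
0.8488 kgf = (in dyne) 8.324e+05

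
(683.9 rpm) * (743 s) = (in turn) 8469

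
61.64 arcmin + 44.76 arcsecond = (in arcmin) 62.39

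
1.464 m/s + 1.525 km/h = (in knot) 3.669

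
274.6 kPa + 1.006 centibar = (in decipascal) 2.756e+06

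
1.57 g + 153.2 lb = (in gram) 6.949e+04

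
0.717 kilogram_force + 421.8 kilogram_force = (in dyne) 4.143e+08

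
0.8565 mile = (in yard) 1507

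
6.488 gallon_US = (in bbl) 0.1545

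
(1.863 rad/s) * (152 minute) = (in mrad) 1.699e+07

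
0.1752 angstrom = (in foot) 5.748e-11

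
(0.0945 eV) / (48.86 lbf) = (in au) 4.657e-34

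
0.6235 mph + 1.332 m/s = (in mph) 3.603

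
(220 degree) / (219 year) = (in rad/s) 5.56e-10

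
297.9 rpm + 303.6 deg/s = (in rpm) 348.5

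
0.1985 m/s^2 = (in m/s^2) 0.1985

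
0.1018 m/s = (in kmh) 0.3665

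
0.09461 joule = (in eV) 5.905e+17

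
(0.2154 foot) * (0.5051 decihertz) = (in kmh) 0.01194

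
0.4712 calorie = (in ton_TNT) 4.712e-10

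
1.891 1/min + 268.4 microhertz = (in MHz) 3.179e-08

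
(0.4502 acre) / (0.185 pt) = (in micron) 2.792e+13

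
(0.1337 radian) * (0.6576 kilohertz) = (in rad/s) 87.92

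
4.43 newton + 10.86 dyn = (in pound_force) 0.9959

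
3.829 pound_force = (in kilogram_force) 1.737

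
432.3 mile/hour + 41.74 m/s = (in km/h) 846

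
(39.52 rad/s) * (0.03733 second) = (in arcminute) 5072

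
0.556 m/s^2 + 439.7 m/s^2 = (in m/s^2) 440.3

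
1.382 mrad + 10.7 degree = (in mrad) 188.1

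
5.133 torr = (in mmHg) 5.133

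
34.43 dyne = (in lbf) 7.74e-05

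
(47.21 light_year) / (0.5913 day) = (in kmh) 3.147e+13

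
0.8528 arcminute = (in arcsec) 51.17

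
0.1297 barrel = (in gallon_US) 5.447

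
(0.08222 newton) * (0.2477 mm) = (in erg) 203.7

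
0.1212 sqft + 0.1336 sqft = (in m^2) 0.02367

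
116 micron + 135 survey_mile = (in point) 6.159e+08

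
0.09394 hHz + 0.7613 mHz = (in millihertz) 9395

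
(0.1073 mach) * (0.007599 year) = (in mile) 5440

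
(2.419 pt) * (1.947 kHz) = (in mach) 0.00488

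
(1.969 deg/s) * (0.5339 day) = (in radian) 1585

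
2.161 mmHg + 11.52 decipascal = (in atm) 0.002855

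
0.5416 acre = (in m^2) 2192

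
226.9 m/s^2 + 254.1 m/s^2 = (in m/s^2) 481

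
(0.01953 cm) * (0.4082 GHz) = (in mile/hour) 1.783e+05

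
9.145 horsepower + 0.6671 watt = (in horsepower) 9.146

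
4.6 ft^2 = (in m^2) 0.4274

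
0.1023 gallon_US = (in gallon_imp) 0.08518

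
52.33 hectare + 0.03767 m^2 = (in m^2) 5.233e+05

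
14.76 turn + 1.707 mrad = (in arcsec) 1.913e+07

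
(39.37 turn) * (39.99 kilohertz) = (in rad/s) 9.892e+06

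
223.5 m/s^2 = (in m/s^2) 223.5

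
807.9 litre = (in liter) 807.9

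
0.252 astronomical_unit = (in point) 1.069e+14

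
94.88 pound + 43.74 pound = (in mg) 6.288e+07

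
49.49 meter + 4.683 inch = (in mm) 4.961e+04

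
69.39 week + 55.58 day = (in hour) 1.299e+04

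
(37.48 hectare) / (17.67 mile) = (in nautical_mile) 0.007117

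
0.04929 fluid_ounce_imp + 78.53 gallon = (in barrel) 1.87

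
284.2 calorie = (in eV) 7.422e+21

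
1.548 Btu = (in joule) 1633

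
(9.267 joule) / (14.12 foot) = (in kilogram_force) 0.2196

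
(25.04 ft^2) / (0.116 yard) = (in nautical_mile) 0.01184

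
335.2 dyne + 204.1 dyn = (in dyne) 539.3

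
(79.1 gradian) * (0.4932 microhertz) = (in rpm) 5.852e-06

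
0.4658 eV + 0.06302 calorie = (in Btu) 0.0002499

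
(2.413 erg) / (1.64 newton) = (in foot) 4.827e-07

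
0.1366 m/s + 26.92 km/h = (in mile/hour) 17.03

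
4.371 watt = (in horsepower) 0.005862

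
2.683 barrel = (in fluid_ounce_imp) 1.501e+04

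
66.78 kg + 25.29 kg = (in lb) 203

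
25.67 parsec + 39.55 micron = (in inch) 3.118e+19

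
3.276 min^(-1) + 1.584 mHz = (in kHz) 5.618e-05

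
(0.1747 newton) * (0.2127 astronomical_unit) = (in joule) 5.559e+09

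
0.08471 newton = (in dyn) 8471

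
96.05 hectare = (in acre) 237.3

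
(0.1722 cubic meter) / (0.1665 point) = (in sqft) 3.156e+04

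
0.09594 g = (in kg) 9.594e-05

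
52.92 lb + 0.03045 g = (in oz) 846.7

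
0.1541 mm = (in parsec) 4.994e-21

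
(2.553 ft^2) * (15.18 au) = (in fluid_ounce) 1.821e+16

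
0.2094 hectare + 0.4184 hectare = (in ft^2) 6.758e+04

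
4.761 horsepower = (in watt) 3550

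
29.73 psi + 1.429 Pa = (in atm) 2.023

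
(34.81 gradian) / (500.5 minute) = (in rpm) 0.0001739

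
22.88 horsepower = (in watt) 1.706e+04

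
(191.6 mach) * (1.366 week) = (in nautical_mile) 2.91e+07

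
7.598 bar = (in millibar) 7598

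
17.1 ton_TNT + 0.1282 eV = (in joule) 7.155e+10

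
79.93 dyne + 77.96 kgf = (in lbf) 171.9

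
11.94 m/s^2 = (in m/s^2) 11.94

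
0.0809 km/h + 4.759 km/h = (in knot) 2.613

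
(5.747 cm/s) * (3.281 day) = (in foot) 5.345e+04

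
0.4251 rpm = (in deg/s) 2.551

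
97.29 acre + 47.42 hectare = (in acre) 214.5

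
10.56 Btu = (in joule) 1.114e+04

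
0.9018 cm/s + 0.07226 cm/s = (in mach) 2.861e-05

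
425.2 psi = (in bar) 29.32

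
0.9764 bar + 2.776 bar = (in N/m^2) 3.752e+05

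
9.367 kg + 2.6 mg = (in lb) 20.65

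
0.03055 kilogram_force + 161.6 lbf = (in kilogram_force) 73.33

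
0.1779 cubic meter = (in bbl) 1.119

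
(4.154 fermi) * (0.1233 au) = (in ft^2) 0.0008248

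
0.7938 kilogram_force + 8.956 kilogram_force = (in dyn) 9.561e+06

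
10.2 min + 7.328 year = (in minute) 3.852e+06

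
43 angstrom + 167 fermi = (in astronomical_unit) 2.874e-20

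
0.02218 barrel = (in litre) 3.526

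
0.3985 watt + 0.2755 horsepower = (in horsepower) 0.276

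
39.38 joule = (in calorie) 9.412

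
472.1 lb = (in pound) 472.1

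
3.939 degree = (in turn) 0.01094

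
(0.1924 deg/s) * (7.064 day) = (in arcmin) 7.046e+06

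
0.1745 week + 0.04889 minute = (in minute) 1759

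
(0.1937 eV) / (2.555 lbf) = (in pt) 7.74e-18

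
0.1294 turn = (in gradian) 51.76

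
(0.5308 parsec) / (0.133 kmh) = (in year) 1.406e+10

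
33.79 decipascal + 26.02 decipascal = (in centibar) 0.005981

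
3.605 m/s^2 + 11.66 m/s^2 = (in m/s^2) 15.27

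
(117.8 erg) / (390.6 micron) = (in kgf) 0.003075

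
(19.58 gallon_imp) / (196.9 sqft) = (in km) 4.866e-06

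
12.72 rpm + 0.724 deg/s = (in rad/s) 1.345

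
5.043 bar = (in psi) 73.14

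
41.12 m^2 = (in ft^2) 442.6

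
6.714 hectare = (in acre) 16.59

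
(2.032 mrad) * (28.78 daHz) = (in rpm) 5.585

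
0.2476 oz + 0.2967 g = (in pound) 0.01613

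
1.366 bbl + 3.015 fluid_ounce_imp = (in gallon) 57.39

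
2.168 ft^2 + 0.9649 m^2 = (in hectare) 0.0001166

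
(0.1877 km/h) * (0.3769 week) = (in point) 3.369e+07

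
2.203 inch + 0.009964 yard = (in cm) 6.507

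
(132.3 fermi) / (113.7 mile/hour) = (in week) 4.304e-21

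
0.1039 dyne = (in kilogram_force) 1.059e-07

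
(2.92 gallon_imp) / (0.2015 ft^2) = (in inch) 27.92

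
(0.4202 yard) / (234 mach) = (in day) 5.581e-11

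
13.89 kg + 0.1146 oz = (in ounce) 490.1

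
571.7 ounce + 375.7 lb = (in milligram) 1.866e+08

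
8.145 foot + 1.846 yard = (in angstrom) 4.171e+10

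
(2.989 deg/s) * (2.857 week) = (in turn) 1.435e+04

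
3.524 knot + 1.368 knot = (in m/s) 2.517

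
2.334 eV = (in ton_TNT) 8.938e-29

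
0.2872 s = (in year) 9.107e-09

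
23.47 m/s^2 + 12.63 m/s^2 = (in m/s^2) 36.1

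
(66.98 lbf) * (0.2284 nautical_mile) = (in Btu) 119.5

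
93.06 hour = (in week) 0.5539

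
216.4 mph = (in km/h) 348.3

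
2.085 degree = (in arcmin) 125.1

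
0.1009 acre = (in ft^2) 4395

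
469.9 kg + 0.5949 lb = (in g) 4.702e+05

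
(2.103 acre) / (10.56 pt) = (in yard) 2.498e+06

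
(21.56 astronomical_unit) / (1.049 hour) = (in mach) 2.508e+06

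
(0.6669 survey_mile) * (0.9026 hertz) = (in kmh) 3487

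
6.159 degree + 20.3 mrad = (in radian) 0.1278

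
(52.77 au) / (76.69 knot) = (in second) 2.001e+11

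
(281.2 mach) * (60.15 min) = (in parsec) 1.12e-08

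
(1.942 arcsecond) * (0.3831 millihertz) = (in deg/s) 2.067e-07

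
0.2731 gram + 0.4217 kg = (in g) 422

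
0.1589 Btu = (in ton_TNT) 4.007e-08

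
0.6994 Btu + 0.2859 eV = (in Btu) 0.6994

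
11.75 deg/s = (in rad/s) 0.2051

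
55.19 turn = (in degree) 1.987e+04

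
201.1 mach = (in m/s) 6.847e+04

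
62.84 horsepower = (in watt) 4.686e+04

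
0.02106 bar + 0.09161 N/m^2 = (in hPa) 21.06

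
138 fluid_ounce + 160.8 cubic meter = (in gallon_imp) 3.537e+04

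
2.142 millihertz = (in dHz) 0.02142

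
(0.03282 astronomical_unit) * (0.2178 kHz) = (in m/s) 1.069e+12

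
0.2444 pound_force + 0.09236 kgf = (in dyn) 1.993e+05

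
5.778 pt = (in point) 5.778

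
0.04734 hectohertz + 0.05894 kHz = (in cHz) 6367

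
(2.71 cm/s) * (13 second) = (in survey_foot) 1.156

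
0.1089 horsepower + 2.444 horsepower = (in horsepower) 2.553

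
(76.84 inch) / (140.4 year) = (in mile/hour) 9.861e-10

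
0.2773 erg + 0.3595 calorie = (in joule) 1.504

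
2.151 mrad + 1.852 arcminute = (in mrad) 2.69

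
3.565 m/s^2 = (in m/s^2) 3.565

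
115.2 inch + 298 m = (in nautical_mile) 0.1625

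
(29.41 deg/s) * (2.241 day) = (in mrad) 9.939e+07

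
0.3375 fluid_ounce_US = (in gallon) 0.002637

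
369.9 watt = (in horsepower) 0.496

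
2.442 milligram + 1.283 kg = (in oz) 45.26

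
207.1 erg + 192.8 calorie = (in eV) 5.035e+21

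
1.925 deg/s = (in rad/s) 0.0336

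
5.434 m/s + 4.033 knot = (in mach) 0.02205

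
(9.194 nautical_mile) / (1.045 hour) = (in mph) 10.12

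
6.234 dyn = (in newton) 6.234e-05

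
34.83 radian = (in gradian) 2217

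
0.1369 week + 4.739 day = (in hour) 136.7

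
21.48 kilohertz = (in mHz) 2.148e+07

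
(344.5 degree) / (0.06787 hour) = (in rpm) 0.235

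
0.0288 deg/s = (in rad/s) 0.0005027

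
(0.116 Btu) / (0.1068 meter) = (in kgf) 116.9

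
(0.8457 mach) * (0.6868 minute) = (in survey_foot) 3.893e+04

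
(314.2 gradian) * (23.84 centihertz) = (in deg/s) 67.41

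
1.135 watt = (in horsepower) 0.001522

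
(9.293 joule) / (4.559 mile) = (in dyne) 126.7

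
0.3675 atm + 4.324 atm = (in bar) 4.754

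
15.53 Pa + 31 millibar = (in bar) 0.03116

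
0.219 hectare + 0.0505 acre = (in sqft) 2.577e+04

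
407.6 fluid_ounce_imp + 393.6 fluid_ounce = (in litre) 23.22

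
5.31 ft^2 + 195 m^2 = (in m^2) 195.5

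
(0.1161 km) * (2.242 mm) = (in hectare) 2.603e-05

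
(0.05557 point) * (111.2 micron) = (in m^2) 2.18e-09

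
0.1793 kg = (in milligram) 1.793e+05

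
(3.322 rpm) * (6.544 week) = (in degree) 7.889e+07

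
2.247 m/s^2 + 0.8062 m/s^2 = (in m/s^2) 3.053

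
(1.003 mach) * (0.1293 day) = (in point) 1.082e+10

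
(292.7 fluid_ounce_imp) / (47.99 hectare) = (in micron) 0.01733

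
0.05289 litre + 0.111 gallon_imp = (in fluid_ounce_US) 18.85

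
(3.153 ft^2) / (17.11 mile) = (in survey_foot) 3.49e-05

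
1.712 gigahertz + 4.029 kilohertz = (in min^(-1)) 1.027e+11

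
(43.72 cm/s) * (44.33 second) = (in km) 0.01938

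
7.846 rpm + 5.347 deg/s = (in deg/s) 52.42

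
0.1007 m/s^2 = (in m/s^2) 0.1007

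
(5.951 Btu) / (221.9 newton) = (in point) 8.021e+04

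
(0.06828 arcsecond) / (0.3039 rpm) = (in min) 1.734e-07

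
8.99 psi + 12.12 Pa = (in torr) 465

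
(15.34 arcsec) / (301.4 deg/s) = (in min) 2.356e-07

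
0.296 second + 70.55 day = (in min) 1.016e+05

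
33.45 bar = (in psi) 485.2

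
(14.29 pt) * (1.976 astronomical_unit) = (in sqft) 1.604e+10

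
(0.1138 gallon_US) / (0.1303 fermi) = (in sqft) 3.559e+13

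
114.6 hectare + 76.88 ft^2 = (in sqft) 1.234e+07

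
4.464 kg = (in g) 4464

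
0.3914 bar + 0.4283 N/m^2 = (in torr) 293.6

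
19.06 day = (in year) 0.05222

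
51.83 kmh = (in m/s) 14.4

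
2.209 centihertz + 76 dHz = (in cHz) 762.2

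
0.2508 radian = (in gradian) 15.97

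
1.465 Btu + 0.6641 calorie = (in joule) 1548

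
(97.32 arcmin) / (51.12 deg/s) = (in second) 0.03173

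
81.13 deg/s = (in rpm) 13.52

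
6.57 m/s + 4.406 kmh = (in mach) 0.02289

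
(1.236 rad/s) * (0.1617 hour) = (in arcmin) 2.473e+06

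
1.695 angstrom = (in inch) 6.673e-09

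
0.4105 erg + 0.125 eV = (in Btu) 3.891e-11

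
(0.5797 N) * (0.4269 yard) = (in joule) 0.2263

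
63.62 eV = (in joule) 1.019e-17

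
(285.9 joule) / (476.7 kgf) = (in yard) 0.06688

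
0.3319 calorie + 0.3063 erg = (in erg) 1.389e+07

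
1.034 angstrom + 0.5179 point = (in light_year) 1.931e-20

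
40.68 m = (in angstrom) 4.068e+11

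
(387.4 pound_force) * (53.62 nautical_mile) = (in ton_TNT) 0.0409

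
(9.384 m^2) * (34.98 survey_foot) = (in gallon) 2.643e+04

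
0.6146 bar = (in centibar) 61.46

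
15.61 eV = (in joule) 2.501e-18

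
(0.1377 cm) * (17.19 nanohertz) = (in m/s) 2.367e-11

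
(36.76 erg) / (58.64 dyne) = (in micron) 6269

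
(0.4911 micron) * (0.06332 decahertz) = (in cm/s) 3.11e-05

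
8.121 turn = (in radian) 51.03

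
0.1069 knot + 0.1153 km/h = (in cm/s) 8.702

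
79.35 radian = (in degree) 4546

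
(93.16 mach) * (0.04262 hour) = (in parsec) 1.577e-10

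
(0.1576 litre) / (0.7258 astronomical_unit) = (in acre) 3.587e-19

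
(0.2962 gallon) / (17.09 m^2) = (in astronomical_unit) 4.386e-16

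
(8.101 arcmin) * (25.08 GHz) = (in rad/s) 5.91e+07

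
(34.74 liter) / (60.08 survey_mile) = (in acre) 8.878e-11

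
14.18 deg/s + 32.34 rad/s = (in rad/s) 32.59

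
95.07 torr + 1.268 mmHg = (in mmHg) 96.34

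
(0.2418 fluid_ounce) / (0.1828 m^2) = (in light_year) 4.135e-21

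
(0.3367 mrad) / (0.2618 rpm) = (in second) 0.01228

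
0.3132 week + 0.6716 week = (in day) 6.894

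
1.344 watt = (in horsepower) 0.001802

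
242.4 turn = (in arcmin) 5.236e+06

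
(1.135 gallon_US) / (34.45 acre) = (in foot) 1.011e-07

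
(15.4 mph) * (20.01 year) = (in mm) 4.344e+12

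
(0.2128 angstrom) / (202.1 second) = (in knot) 2.047e-13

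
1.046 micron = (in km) 1.046e-09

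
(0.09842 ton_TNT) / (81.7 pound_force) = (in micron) 1.133e+12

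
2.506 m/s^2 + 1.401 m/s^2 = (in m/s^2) 3.907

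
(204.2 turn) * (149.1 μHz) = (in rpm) 1.827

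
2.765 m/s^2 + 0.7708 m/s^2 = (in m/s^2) 3.536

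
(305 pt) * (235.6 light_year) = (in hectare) 2.398e+13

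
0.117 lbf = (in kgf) 0.05307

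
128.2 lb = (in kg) 58.15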